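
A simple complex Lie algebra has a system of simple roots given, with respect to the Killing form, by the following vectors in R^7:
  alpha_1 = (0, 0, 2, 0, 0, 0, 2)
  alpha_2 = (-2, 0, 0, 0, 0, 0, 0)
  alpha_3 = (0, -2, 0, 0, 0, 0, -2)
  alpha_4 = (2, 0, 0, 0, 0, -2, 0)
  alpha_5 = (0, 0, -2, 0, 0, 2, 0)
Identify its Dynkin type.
B5

Compute the Cartan integers a_ij = 2(alpha_i, alpha_j)/(alpha_j, alpha_j); the resulting 5x5 Cartan matrix is
[[2, 0, -1, 0, -1], [0, 2, 0, -1, 0], [-1, 0, 2, 0, 0], [0, -2, 0, 2, -1], [-1, 0, 0, -1, 2]].
The roots have two lengths (squared-length ratio 2:1); the short ones are alpha_{2}. The associated Dynkin diagram is a chain of 5 nodes with a double edge at one end; the terminal node there is the unique short simple root (B_5), so the type is B_5 (the algebra so(11)).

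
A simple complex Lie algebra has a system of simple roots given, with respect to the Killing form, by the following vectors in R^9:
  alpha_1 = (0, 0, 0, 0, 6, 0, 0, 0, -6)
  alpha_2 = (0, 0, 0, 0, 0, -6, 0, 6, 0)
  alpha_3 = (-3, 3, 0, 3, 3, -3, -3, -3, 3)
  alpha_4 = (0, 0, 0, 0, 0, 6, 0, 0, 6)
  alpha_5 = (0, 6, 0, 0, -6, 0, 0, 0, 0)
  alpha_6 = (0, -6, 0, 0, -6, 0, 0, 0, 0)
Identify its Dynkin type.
Compute the Cartan integers a_ij = 2(alpha_i, alpha_j)/(alpha_j, alpha_j); the resulting 6x6 Cartan matrix is
[[2, 0, 0, -1, -1, -1], [0, 2, 0, -1, 0, 0], [0, 0, 2, 0, 0, -1], [-1, -1, 0, 2, 0, 0], [-1, 0, 0, 0, 2, 0], [-1, 0, -1, 0, 0, 2]].
All simple roots have the same length, so the diagram is simply laced. The associated Dynkin diagram is a chain of 5 nodes with one extra node attached to the third node from one end (E_6), so the type is E_6.

type E_6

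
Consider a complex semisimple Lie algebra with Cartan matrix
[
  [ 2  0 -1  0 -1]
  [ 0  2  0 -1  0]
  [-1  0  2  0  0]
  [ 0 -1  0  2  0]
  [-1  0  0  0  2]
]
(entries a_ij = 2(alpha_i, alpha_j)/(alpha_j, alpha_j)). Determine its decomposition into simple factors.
The diagram associated to this matrix has two connected components: the simple roots {alpha_2, alpha_4} form a chain of 2 nodes with single edges (A_2), and {alpha_1, alpha_3, alpha_5} form a chain of 3 nodes with single edges (A_3). A semisimple Lie algebra decomposes uniquely as the direct sum of simple ideals, one per connected component of its Dynkin diagram, so g ≅ A_2 ⊕ A_3 (dimension 8 + 15 = 23).

type A_2 ⊕ type A_3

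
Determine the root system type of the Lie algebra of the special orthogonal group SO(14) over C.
This is so(14) with 14 even, which has dimension 14(14-1)/2 = 91 and rank 14/2 = 7. In the classification of classical Lie algebras, the orthogonal algebra so(2n) in an even number of variables has type D_n; here n = 7, so the Dynkin diagram is a chain of 5 nodes with a fork of two nodes at one end (D_7). Hence the type is D_7.

D_7 (so(14))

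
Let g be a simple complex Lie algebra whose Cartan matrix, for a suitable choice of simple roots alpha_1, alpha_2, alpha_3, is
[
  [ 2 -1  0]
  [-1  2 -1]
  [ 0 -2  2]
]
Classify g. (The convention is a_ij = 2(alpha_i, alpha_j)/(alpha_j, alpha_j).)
The matrix has rank 3 with 2's on the diagonal. Reading the off-diagonal entries as Dynkin edges (a single edge where a_ij = a_ji = -1; a double or triple edge where a_ij * a_ji = 2 or 3), the diagram is a chain of 3 nodes with a double edge at one end; the terminal node there is the unique long simple root (C_3). One simple-root ordering that puts it in standard form is (alpha_1, alpha_2, alpha_3). So the algebra is type C_3, i.e. sp(6).

type C_3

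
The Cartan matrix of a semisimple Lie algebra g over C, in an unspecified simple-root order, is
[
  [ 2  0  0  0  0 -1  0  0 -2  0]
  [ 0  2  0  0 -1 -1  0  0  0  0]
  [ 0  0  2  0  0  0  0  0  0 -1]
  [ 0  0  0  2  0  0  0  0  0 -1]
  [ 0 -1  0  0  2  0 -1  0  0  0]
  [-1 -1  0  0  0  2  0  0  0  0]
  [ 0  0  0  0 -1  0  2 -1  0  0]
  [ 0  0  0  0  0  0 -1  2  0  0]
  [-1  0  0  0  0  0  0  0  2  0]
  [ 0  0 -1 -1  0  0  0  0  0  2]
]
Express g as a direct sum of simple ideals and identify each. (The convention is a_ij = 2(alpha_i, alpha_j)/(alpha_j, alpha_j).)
The diagram associated to this matrix has two connected components: the simple roots {alpha_3, alpha_4, alpha_10} form a chain of 3 nodes with single edges (A_3), and {alpha_1, alpha_2, alpha_5, alpha_6, alpha_7, alpha_8, alpha_9} form a chain of 7 nodes with a double edge at one end; the terminal node there is the unique short simple root (B_7). A semisimple Lie algebra decomposes uniquely as the direct sum of simple ideals, one per connected component of its Dynkin diagram, so g ≅ A_3 ⊕ B_7 (dimension 15 + 105 = 120).

A_3 (sl(4)) ⊕ B_7 (so(15))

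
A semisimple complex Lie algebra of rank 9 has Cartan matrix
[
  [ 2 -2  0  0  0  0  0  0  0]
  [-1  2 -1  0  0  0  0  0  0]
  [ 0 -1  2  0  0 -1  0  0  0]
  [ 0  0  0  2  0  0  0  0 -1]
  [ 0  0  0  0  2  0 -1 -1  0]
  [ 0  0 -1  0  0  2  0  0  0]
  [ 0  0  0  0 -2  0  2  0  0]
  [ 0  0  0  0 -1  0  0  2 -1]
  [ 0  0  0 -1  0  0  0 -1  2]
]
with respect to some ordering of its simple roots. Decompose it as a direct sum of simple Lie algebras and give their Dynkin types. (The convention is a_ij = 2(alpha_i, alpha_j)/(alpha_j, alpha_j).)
C4 + C5

The diagram associated to this matrix has two connected components: the simple roots {alpha_1, alpha_2, alpha_3, alpha_6} form a chain of 4 nodes with a double edge at one end; the terminal node there is the unique long simple root (C_4), and {alpha_4, alpha_5, alpha_7, alpha_8, alpha_9} form a chain of 5 nodes with a double edge at one end; the terminal node there is the unique long simple root (C_5). A semisimple Lie algebra decomposes uniquely as the direct sum of simple ideals, one per connected component of its Dynkin diagram, so g ≅ C_4 ⊕ C_5 (dimension 36 + 55 = 91).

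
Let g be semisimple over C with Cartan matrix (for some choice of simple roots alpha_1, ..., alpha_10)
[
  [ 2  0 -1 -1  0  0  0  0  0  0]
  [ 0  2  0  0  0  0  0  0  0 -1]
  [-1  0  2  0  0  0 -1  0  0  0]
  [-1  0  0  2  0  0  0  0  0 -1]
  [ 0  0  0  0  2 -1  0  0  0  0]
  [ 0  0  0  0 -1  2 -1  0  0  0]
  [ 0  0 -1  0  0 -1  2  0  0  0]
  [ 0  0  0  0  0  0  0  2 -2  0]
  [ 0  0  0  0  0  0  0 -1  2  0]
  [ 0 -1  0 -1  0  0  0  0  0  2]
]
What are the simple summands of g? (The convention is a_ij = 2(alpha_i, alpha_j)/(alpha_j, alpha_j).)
A8 + B2

The diagram associated to this matrix has two connected components: the simple roots {alpha_1, alpha_2, alpha_3, alpha_4, alpha_5, alpha_6, alpha_7, alpha_10} form a chain of 8 nodes with single edges (A_8), and {alpha_8, alpha_9} form a chain of 2 nodes with a double edge at one end; the terminal node there is the unique short simple root (B_2). A semisimple Lie algebra decomposes uniquely as the direct sum of simple ideals, one per connected component of its Dynkin diagram, so g ≅ A_8 ⊕ B_2 (dimension 80 + 10 = 90).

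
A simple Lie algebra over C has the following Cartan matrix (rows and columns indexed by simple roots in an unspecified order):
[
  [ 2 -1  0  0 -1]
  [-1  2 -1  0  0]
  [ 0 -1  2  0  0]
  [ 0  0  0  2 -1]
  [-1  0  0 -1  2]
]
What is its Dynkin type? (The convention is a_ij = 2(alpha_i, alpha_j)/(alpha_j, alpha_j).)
A5

The matrix has rank 5 with 2's on the diagonal. Reading the off-diagonal entries as Dynkin edges (a single edge where a_ij = a_ji = -1; a double or triple edge where a_ij * a_ji = 2 or 3), the diagram is a chain of 5 nodes with single edges (A_5). One simple-root ordering that puts it in standard form is (alpha_3, alpha_2, alpha_1, alpha_5, alpha_4). So the algebra is type A_5, i.e. sl(6).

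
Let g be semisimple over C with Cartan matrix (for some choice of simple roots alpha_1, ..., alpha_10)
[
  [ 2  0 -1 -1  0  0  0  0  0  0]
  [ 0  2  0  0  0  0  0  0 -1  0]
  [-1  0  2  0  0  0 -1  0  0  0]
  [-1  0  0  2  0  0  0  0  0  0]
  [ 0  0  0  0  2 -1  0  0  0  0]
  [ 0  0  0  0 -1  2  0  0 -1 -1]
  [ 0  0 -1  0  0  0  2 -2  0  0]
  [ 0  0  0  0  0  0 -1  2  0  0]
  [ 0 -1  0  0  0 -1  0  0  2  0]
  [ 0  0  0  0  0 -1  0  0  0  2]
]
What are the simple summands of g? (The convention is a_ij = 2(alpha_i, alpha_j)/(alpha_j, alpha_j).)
B5 ⊕ D5

The diagram associated to this matrix has two connected components: the simple roots {alpha_1, alpha_3, alpha_4, alpha_7, alpha_8} form a chain of 5 nodes with a double edge at one end; the terminal node there is the unique short simple root (B_5), and {alpha_2, alpha_5, alpha_6, alpha_9, alpha_10} form a chain of 3 nodes with a fork of two nodes at one end (D_5). A semisimple Lie algebra decomposes uniquely as the direct sum of simple ideals, one per connected component of its Dynkin diagram, so g ≅ B_5 ⊕ D_5 (dimension 55 + 45 = 100).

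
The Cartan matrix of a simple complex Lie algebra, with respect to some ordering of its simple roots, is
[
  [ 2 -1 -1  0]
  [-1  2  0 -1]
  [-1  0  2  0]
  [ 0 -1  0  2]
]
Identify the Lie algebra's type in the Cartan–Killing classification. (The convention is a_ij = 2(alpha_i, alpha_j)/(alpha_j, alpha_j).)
A4

The matrix has rank 4 with 2's on the diagonal. Reading the off-diagonal entries as Dynkin edges (a single edge where a_ij = a_ji = -1; a double or triple edge where a_ij * a_ji = 2 or 3), the diagram is a chain of 4 nodes with single edges (A_4). One simple-root ordering that puts it in standard form is (alpha_3, alpha_1, alpha_2, alpha_4). So the algebra is type A_4, i.e. sl(5).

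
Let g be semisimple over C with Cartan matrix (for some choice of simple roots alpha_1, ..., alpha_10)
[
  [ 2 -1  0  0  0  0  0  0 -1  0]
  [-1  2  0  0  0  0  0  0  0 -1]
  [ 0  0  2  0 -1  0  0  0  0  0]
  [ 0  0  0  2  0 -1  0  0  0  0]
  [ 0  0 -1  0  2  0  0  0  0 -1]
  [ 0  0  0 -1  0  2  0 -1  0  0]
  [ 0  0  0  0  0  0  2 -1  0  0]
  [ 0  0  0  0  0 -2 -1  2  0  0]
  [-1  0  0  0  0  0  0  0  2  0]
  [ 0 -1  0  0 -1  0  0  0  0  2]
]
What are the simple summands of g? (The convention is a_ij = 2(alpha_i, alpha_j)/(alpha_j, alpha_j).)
The diagram associated to this matrix has two connected components: the simple roots {alpha_1, alpha_2, alpha_3, alpha_5, alpha_9, alpha_10} form a chain of 6 nodes with single edges (A_6), and {alpha_4, alpha_6, alpha_7, alpha_8} form a chain of 4 nodes with a double edge between the middle two (F_4). A semisimple Lie algebra decomposes uniquely as the direct sum of simple ideals, one per connected component of its Dynkin diagram, so g ≅ A_6 ⊕ F_4 (dimension 48 + 52 = 100).

A_6 (sl(7)) + F_4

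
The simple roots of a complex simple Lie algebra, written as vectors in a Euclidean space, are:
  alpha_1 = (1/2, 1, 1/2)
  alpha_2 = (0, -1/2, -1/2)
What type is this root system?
Compute the Cartan integers a_ij = 2(alpha_i, alpha_j)/(alpha_j, alpha_j); the resulting 2x2 Cartan matrix is
[[2, -3], [-1, 2]].
The roots have two lengths (squared-length ratio 3:1); the short ones are alpha_{2}. The associated Dynkin diagram is two nodes joined by a triple edge (G_2), so the type is G_2.

type G_2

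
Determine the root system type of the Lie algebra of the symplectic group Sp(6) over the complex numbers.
type C_3

This is sp(6), which has dimension 6(6+1)/2 = 21 and rank 6/2 = 3. In the classification of classical Lie algebras, the symplectic algebra sp(2n) has type C_n; here n = 3, so the Dynkin diagram is a chain of 3 nodes with a double edge at one end; the terminal node there is the unique long simple root (C_3). Hence the type is C_3.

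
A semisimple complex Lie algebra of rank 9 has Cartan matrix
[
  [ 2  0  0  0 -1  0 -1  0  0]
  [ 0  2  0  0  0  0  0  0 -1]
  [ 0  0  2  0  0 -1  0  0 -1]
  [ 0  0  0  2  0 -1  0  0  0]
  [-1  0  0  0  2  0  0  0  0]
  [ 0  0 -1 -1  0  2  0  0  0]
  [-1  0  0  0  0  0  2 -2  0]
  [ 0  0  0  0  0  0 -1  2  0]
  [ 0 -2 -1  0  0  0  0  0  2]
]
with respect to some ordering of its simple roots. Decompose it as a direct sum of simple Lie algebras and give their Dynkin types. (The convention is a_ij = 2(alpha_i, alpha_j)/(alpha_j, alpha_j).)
B_4 (so(9)) ⊕ B_5 (so(11))

The diagram associated to this matrix has two connected components: the simple roots {alpha_1, alpha_5, alpha_7, alpha_8} form a chain of 4 nodes with a double edge at one end; the terminal node there is the unique short simple root (B_4), and {alpha_2, alpha_3, alpha_4, alpha_6, alpha_9} form a chain of 5 nodes with a double edge at one end; the terminal node there is the unique short simple root (B_5). A semisimple Lie algebra decomposes uniquely as the direct sum of simple ideals, one per connected component of its Dynkin diagram, so g ≅ B_4 ⊕ B_5 (dimension 36 + 55 = 91).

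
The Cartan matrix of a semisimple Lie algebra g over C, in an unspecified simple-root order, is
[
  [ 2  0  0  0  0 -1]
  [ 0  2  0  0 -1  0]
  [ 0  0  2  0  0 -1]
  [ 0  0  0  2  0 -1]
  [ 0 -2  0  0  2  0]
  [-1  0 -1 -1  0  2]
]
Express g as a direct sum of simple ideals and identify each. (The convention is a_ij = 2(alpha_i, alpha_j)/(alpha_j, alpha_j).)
The diagram associated to this matrix has two connected components: the simple roots {alpha_2, alpha_5} form a chain of 2 nodes with a double edge at one end; the terminal node there is the unique short simple root (B_2), and {alpha_1, alpha_3, alpha_4, alpha_6} form a chain of 2 nodes with a fork of two nodes at one end (D_4). A semisimple Lie algebra decomposes uniquely as the direct sum of simple ideals, one per connected component of its Dynkin diagram, so g ≅ B_2 ⊕ D_4 (dimension 10 + 28 = 38).

B_2 (so(5)) + D_4 (so(8))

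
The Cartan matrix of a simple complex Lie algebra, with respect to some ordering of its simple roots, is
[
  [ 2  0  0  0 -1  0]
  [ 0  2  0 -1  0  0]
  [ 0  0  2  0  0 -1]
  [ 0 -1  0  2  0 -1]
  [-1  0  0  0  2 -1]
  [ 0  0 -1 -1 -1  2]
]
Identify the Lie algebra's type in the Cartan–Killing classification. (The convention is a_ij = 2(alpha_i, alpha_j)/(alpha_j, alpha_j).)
The matrix has rank 6 with 2's on the diagonal. Reading the off-diagonal entries as Dynkin edges (a single edge where a_ij = a_ji = -1; a double or triple edge where a_ij * a_ji = 2 or 3), the diagram is a chain of 5 nodes with one extra node attached to the third node from one end (E_6). One simple-root ordering that puts it in standard form is (alpha_2, alpha_3, alpha_4, alpha_6, alpha_5, alpha_1). So the algebra is type E_6.

E6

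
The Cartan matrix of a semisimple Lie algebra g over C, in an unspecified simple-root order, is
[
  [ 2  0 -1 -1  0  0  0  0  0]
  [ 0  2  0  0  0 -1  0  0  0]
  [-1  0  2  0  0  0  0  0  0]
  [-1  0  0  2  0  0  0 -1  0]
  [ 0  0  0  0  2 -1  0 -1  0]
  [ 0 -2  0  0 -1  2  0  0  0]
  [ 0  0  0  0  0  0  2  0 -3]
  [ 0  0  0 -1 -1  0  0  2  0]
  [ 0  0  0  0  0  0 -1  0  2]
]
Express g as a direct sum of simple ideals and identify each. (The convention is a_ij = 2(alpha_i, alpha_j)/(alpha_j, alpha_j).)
B_7 + G_2

The diagram associated to this matrix has two connected components: the simple roots {alpha_1, alpha_2, alpha_3, alpha_4, alpha_5, alpha_6, alpha_8} form a chain of 7 nodes with a double edge at one end; the terminal node there is the unique short simple root (B_7), and {alpha_7, alpha_9} form two nodes joined by a triple edge (G_2). A semisimple Lie algebra decomposes uniquely as the direct sum of simple ideals, one per connected component of its Dynkin diagram, so g ≅ B_7 ⊕ G_2 (dimension 105 + 14 = 119).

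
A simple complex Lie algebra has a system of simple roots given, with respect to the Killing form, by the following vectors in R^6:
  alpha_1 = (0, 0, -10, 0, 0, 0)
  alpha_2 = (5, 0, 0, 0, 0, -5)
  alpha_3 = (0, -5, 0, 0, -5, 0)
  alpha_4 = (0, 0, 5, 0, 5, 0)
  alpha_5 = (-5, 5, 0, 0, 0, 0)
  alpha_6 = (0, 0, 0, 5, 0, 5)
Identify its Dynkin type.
type C_6

Compute the Cartan integers a_ij = 2(alpha_i, alpha_j)/(alpha_j, alpha_j); the resulting 6x6 Cartan matrix is
[[2, 0, 0, -2, 0, 0], [0, 2, 0, 0, -1, -1], [0, 0, 2, -1, -1, 0], [-1, 0, -1, 2, 0, 0], [0, -1, -1, 0, 2, 0], [0, -1, 0, 0, 0, 2]].
The roots have two lengths (squared-length ratio 2:1); the short ones are alpha_{2,3,4,5,6}. The associated Dynkin diagram is a chain of 6 nodes with a double edge at one end; the terminal node there is the unique long simple root (C_6), so the type is C_6 (the algebra sp(12)).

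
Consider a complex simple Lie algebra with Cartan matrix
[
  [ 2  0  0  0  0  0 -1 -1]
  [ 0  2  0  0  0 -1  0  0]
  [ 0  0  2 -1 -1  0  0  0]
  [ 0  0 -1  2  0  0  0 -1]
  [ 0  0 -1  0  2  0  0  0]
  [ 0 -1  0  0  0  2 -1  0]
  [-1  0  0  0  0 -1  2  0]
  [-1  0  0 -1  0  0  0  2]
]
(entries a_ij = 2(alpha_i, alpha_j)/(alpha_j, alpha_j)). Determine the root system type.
The matrix has rank 8 with 2's on the diagonal. Reading the off-diagonal entries as Dynkin edges (a single edge where a_ij = a_ji = -1; a double or triple edge where a_ij * a_ji = 2 or 3), the diagram is a chain of 8 nodes with single edges (A_8). One simple-root ordering that puts it in standard form is (alpha_5, alpha_3, alpha_4, alpha_8, alpha_1, alpha_7, alpha_6, alpha_2). So the algebra is type A_8, i.e. sl(9).

A_8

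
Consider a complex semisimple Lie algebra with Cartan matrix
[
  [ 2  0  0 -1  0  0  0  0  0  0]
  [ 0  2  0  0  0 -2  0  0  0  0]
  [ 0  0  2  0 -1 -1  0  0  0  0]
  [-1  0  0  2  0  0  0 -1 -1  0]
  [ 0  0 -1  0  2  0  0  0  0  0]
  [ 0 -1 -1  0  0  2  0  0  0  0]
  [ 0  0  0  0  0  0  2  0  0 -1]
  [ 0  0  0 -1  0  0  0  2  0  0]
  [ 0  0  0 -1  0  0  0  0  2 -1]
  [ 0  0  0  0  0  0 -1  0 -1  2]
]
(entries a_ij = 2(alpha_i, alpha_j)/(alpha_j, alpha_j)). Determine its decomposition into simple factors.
C_4 ⊕ D_6

The diagram associated to this matrix has two connected components: the simple roots {alpha_2, alpha_3, alpha_5, alpha_6} form a chain of 4 nodes with a double edge at one end; the terminal node there is the unique long simple root (C_4), and {alpha_1, alpha_4, alpha_7, alpha_8, alpha_9, alpha_10} form a chain of 4 nodes with a fork of two nodes at one end (D_6). A semisimple Lie algebra decomposes uniquely as the direct sum of simple ideals, one per connected component of its Dynkin diagram, so g ≅ C_4 ⊕ D_6 (dimension 36 + 66 = 102).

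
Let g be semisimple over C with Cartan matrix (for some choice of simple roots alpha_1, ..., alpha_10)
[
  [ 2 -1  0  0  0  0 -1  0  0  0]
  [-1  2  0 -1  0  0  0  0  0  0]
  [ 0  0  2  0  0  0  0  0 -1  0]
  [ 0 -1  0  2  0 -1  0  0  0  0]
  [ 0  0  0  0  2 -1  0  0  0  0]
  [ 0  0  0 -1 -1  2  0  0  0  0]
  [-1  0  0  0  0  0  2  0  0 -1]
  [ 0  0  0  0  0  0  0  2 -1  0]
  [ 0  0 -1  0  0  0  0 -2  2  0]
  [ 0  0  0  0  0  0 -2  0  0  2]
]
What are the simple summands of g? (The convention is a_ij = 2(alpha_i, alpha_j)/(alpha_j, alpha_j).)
The diagram associated to this matrix has two connected components: the simple roots {alpha_3, alpha_8, alpha_9} form a chain of 3 nodes with a double edge at one end; the terminal node there is the unique short simple root (B_3), and {alpha_1, alpha_2, alpha_4, alpha_5, alpha_6, alpha_7, alpha_10} form a chain of 7 nodes with a double edge at one end; the terminal node there is the unique long simple root (C_7). A semisimple Lie algebra decomposes uniquely as the direct sum of simple ideals, one per connected component of its Dynkin diagram, so g ≅ B_3 ⊕ C_7 (dimension 21 + 105 = 126).

B_3 (so(7)) ⊕ C_7 (sp(14))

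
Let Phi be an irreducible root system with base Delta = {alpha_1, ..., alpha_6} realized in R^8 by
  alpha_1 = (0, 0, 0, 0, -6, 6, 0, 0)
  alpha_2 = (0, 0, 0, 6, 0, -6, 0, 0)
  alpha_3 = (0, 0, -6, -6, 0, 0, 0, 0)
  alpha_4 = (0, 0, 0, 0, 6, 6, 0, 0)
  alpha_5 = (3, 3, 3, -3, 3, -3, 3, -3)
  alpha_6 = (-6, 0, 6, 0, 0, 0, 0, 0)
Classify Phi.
E_6

Compute the Cartan integers a_ij = 2(alpha_i, alpha_j)/(alpha_j, alpha_j); the resulting 6x6 Cartan matrix is
[[2, -1, 0, 0, -1, 0], [-1, 2, -1, -1, 0, 0], [0, -1, 2, 0, 0, -1], [0, -1, 0, 2, 0, 0], [-1, 0, 0, 0, 2, 0], [0, 0, -1, 0, 0, 2]].
All simple roots have the same length, so the diagram is simply laced. The associated Dynkin diagram is a chain of 5 nodes with one extra node attached to the third node from one end (E_6), so the type is E_6.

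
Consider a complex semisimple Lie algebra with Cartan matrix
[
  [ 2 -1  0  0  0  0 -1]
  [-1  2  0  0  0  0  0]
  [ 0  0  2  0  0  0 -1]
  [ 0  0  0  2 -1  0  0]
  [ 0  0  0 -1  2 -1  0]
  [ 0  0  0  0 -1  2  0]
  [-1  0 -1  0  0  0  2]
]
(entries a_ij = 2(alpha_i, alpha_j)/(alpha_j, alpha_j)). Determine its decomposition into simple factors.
The diagram associated to this matrix has two connected components: the simple roots {alpha_4, alpha_5, alpha_6} form a chain of 3 nodes with single edges (A_3), and {alpha_1, alpha_2, alpha_3, alpha_7} form a chain of 4 nodes with single edges (A_4). A semisimple Lie algebra decomposes uniquely as the direct sum of simple ideals, one per connected component of its Dynkin diagram, so g ≅ A_3 ⊕ A_4 (dimension 15 + 24 = 39).

A_3 + A_4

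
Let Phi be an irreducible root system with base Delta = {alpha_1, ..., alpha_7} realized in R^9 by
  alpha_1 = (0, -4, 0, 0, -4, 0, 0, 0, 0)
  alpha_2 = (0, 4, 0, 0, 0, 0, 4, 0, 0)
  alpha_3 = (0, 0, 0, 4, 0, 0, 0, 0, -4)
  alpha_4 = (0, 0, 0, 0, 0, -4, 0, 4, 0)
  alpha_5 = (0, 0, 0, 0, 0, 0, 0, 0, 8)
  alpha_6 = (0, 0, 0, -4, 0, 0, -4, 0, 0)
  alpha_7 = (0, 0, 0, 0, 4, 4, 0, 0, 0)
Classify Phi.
Compute the Cartan integers a_ij = 2(alpha_i, alpha_j)/(alpha_j, alpha_j); the resulting 7x7 Cartan matrix is
[[2, -1, 0, 0, 0, 0, -1], [-1, 2, 0, 0, 0, -1, 0], [0, 0, 2, 0, -1, -1, 0], [0, 0, 0, 2, 0, 0, -1], [0, 0, -2, 0, 2, 0, 0], [0, -1, -1, 0, 0, 2, 0], [-1, 0, 0, -1, 0, 0, 2]].
The roots have two lengths (squared-length ratio 2:1); the short ones are alpha_{1,2,3,4,6,7}. The associated Dynkin diagram is a chain of 7 nodes with a double edge at one end; the terminal node there is the unique long simple root (C_7), so the type is C_7 (the algebra sp(14)).

type C_7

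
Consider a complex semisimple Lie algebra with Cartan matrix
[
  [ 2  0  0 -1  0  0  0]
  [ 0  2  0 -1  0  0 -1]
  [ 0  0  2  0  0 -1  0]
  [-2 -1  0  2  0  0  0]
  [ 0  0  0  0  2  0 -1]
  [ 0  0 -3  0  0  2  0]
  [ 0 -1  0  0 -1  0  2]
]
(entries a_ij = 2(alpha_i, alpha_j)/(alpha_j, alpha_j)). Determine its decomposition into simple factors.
B_5 (so(11)) ⊕ G_2

The diagram associated to this matrix has two connected components: the simple roots {alpha_1, alpha_2, alpha_4, alpha_5, alpha_7} form a chain of 5 nodes with a double edge at one end; the terminal node there is the unique short simple root (B_5), and {alpha_3, alpha_6} form two nodes joined by a triple edge (G_2). A semisimple Lie algebra decomposes uniquely as the direct sum of simple ideals, one per connected component of its Dynkin diagram, so g ≅ B_5 ⊕ G_2 (dimension 55 + 14 = 69).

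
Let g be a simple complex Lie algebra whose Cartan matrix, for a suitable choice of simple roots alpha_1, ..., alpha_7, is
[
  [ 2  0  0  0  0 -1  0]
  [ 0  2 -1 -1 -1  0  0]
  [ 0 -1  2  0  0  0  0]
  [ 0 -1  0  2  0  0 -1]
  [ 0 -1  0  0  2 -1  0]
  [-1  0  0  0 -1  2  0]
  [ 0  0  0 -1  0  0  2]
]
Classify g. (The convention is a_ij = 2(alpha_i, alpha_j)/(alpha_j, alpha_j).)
type E_7

The matrix has rank 7 with 2's on the diagonal. Reading the off-diagonal entries as Dynkin edges (a single edge where a_ij = a_ji = -1; a double or triple edge where a_ij * a_ji = 2 or 3), the diagram is a chain of 6 nodes with one extra node attached to the third node from one end (E_7). One simple-root ordering that puts it in standard form is (alpha_7, alpha_3, alpha_4, alpha_2, alpha_5, alpha_6, alpha_1). So the algebra is type E_7.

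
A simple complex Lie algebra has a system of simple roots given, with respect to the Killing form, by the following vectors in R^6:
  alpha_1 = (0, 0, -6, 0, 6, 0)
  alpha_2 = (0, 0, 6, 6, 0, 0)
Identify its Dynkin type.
type A_2

Compute the Cartan integers a_ij = 2(alpha_i, alpha_j)/(alpha_j, alpha_j); the resulting 2x2 Cartan matrix is
[[2, -1], [-1, 2]].
All simple roots have the same length, so the diagram is simply laced. The associated Dynkin diagram is a chain of 2 nodes with single edges (A_2), so the type is A_2 (the algebra sl(3)).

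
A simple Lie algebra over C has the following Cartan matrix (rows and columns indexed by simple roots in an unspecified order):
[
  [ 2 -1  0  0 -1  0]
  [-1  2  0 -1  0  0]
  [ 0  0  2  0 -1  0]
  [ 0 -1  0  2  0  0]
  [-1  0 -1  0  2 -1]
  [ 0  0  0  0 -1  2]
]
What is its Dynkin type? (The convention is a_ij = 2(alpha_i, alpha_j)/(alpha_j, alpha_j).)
The matrix has rank 6 with 2's on the diagonal. Reading the off-diagonal entries as Dynkin edges (a single edge where a_ij = a_ji = -1; a double or triple edge where a_ij * a_ji = 2 or 3), the diagram is a chain of 4 nodes with a fork of two nodes at one end (D_6). One simple-root ordering that puts it in standard form is (alpha_4, alpha_2, alpha_1, alpha_5, alpha_6, alpha_3). So the algebra is type D_6, i.e. so(12).

type D_6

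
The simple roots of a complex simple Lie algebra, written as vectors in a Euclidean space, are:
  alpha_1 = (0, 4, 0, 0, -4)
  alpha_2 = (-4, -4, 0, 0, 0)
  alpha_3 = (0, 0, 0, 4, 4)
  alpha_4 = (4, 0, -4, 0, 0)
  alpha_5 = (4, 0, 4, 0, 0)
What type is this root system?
Compute the Cartan integers a_ij = 2(alpha_i, alpha_j)/(alpha_j, alpha_j); the resulting 5x5 Cartan matrix is
[[2, -1, -1, 0, 0], [-1, 2, 0, -1, -1], [-1, 0, 2, 0, 0], [0, -1, 0, 2, 0], [0, -1, 0, 0, 2]].
All simple roots have the same length, so the diagram is simply laced. The associated Dynkin diagram is a chain of 3 nodes with a fork of two nodes at one end (D_5), so the type is D_5 (the algebra so(10)).

D_5 (so(10))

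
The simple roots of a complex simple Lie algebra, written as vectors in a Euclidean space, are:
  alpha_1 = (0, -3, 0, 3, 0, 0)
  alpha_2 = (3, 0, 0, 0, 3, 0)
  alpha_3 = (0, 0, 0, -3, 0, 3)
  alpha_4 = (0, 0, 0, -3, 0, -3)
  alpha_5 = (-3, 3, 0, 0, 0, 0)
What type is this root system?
D_5

Compute the Cartan integers a_ij = 2(alpha_i, alpha_j)/(alpha_j, alpha_j); the resulting 5x5 Cartan matrix is
[[2, 0, -1, -1, -1], [0, 2, 0, 0, -1], [-1, 0, 2, 0, 0], [-1, 0, 0, 2, 0], [-1, -1, 0, 0, 2]].
All simple roots have the same length, so the diagram is simply laced. The associated Dynkin diagram is a chain of 3 nodes with a fork of two nodes at one end (D_5), so the type is D_5 (the algebra so(10)).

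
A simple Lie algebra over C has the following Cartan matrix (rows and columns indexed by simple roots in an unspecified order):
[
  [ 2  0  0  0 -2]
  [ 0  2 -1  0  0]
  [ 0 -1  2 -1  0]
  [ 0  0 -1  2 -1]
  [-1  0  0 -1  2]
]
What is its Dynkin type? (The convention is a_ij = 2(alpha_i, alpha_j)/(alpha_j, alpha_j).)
type C_5

The matrix has rank 5 with 2's on the diagonal. Reading the off-diagonal entries as Dynkin edges (a single edge where a_ij = a_ji = -1; a double or triple edge where a_ij * a_ji = 2 or 3), the diagram is a chain of 5 nodes with a double edge at one end; the terminal node there is the unique long simple root (C_5). One simple-root ordering that puts it in standard form is (alpha_2, alpha_3, alpha_4, alpha_5, alpha_1). So the algebra is type C_5, i.e. sp(10).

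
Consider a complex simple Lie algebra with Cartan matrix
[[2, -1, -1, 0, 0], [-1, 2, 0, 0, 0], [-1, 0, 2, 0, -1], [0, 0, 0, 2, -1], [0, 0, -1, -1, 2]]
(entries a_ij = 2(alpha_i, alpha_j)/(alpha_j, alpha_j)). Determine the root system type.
The matrix has rank 5 with 2's on the diagonal. Reading the off-diagonal entries as Dynkin edges (a single edge where a_ij = a_ji = -1; a double or triple edge where a_ij * a_ji = 2 or 3), the diagram is a chain of 5 nodes with single edges (A_5). One simple-root ordering that puts it in standard form is (alpha_2, alpha_1, alpha_3, alpha_5, alpha_4). So the algebra is type A_5, i.e. sl(6).

A_5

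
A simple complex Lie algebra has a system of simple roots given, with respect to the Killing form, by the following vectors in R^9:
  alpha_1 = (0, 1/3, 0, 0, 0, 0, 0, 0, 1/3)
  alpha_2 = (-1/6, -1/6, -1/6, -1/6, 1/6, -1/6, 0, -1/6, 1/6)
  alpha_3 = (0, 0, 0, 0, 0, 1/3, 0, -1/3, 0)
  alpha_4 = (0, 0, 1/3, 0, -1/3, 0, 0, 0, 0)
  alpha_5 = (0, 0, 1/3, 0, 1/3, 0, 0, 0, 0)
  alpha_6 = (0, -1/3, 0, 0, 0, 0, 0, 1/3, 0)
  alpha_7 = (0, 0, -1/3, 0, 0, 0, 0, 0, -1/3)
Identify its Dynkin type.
Compute the Cartan integers a_ij = 2(alpha_i, alpha_j)/(alpha_j, alpha_j); the resulting 7x7 Cartan matrix is
[[2, 0, 0, 0, 0, -1, -1], [0, 2, 0, -1, 0, 0, 0], [0, 0, 2, 0, 0, -1, 0], [0, -1, 0, 2, 0, 0, -1], [0, 0, 0, 0, 2, 0, -1], [-1, 0, -1, 0, 0, 2, 0], [-1, 0, 0, -1, -1, 0, 2]].
All simple roots have the same length, so the diagram is simply laced. The associated Dynkin diagram is a chain of 6 nodes with one extra node attached to the third node from one end (E_7), so the type is E_7.

E_7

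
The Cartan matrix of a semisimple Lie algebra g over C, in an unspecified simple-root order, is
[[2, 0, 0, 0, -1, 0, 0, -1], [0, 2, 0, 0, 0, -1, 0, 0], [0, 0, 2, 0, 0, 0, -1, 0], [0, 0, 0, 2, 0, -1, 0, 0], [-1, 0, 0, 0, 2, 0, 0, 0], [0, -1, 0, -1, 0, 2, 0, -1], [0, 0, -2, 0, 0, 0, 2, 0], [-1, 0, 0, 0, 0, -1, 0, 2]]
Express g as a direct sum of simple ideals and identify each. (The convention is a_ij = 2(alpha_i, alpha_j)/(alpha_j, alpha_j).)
B_2 ⊕ D_6

The diagram associated to this matrix has two connected components: the simple roots {alpha_3, alpha_7} form a chain of 2 nodes with a double edge at one end; the terminal node there is the unique short simple root (B_2), and {alpha_1, alpha_2, alpha_4, alpha_5, alpha_6, alpha_8} form a chain of 4 nodes with a fork of two nodes at one end (D_6). A semisimple Lie algebra decomposes uniquely as the direct sum of simple ideals, one per connected component of its Dynkin diagram, so g ≅ B_2 ⊕ D_6 (dimension 10 + 66 = 76).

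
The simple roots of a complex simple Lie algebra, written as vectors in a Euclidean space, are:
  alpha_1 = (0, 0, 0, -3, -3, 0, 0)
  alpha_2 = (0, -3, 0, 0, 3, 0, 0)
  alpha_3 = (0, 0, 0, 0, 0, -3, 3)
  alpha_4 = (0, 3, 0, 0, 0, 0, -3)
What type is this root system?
A_4

Compute the Cartan integers a_ij = 2(alpha_i, alpha_j)/(alpha_j, alpha_j); the resulting 4x4 Cartan matrix is
[[2, -1, 0, 0], [-1, 2, 0, -1], [0, 0, 2, -1], [0, -1, -1, 2]].
All simple roots have the same length, so the diagram is simply laced. The associated Dynkin diagram is a chain of 4 nodes with single edges (A_4), so the type is A_4 (the algebra sl(5)).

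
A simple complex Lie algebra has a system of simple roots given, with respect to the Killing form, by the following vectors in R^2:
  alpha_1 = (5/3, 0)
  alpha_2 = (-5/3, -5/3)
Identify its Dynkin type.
Compute the Cartan integers a_ij = 2(alpha_i, alpha_j)/(alpha_j, alpha_j); the resulting 2x2 Cartan matrix is
[[2, -1], [-2, 2]].
The roots have two lengths (squared-length ratio 2:1); the short ones are alpha_{1}. The associated Dynkin diagram is a chain of 2 nodes with a double edge at one end; the terminal node there is the unique short simple root (B_2), so the type is B_2 (the algebra so(5)).

type B_2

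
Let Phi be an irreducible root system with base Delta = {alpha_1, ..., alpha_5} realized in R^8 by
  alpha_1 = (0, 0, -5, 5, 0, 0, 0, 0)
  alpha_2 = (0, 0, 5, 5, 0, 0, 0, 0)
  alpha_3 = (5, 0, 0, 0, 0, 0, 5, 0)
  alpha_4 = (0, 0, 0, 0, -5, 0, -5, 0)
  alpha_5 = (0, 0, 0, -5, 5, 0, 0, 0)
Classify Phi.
Compute the Cartan integers a_ij = 2(alpha_i, alpha_j)/(alpha_j, alpha_j); the resulting 5x5 Cartan matrix is
[[2, 0, 0, 0, -1], [0, 2, 0, 0, -1], [0, 0, 2, -1, 0], [0, 0, -1, 2, -1], [-1, -1, 0, -1, 2]].
All simple roots have the same length, so the diagram is simply laced. The associated Dynkin diagram is a chain of 3 nodes with a fork of two nodes at one end (D_5), so the type is D_5 (the algebra so(10)).

D5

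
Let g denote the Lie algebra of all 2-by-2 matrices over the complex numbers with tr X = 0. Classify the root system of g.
This is sl(2), which has dimension 2^2 - 1 = 3 and rank 2 - 1 = 1 (a Cartan subalgebra is the diagonal traceless matrices). In the classification of classical Lie algebras, the special linear algebra sl(n+1) has type A_n; here n = 1, so the Dynkin diagram is a chain of 1 nodes with single edges (A_1). Hence the type is A_1.

A_1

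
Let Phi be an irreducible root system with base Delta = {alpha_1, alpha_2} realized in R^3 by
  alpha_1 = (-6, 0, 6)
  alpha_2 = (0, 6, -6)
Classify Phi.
Compute the Cartan integers a_ij = 2(alpha_i, alpha_j)/(alpha_j, alpha_j); the resulting 2x2 Cartan matrix is
[[2, -1], [-1, 2]].
All simple roots have the same length, so the diagram is simply laced. The associated Dynkin diagram is a chain of 2 nodes with single edges (A_2), so the type is A_2 (the algebra sl(3)).

A2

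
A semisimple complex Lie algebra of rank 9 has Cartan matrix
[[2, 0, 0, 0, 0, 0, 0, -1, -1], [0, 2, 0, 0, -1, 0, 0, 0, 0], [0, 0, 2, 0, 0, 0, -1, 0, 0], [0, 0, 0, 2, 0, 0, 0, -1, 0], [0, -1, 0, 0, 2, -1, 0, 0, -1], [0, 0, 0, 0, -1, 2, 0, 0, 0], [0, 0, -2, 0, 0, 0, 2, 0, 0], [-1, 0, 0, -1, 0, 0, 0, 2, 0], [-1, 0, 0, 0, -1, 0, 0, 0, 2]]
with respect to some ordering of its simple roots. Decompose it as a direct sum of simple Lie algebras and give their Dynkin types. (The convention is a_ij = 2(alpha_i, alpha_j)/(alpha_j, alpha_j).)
The diagram associated to this matrix has two connected components: the simple roots {alpha_3, alpha_7} form a chain of 2 nodes with a double edge at one end; the terminal node there is the unique short simple root (B_2), and {alpha_1, alpha_2, alpha_4, alpha_5, alpha_6, alpha_8, alpha_9} form a chain of 5 nodes with a fork of two nodes at one end (D_7). A semisimple Lie algebra decomposes uniquely as the direct sum of simple ideals, one per connected component of its Dynkin diagram, so g ≅ B_2 ⊕ D_7 (dimension 10 + 91 = 101).

type B_2 + type D_7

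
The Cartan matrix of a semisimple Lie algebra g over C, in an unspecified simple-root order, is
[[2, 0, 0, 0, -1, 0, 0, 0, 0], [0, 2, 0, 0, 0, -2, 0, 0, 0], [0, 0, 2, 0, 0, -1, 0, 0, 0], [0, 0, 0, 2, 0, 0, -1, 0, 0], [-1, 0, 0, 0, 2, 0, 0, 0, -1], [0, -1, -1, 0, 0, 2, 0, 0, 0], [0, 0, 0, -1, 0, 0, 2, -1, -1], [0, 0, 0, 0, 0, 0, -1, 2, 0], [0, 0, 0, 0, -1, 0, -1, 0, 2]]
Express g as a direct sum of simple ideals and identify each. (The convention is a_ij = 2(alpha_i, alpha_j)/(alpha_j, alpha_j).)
C_3 (sp(6)) ⊕ D_6 (so(12))

The diagram associated to this matrix has two connected components: the simple roots {alpha_2, alpha_3, alpha_6} form a chain of 3 nodes with a double edge at one end; the terminal node there is the unique long simple root (C_3), and {alpha_1, alpha_4, alpha_5, alpha_7, alpha_8, alpha_9} form a chain of 4 nodes with a fork of two nodes at one end (D_6). A semisimple Lie algebra decomposes uniquely as the direct sum of simple ideals, one per connected component of its Dynkin diagram, so g ≅ C_3 ⊕ D_6 (dimension 21 + 66 = 87).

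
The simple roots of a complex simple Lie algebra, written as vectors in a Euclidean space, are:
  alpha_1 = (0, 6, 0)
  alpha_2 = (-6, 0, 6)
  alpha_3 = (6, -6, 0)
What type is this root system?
Compute the Cartan integers a_ij = 2(alpha_i, alpha_j)/(alpha_j, alpha_j); the resulting 3x3 Cartan matrix is
[[2, 0, -1], [0, 2, -1], [-2, -1, 2]].
The roots have two lengths (squared-length ratio 2:1); the short ones are alpha_{1}. The associated Dynkin diagram is a chain of 3 nodes with a double edge at one end; the terminal node there is the unique short simple root (B_3), so the type is B_3 (the algebra so(7)).

B_3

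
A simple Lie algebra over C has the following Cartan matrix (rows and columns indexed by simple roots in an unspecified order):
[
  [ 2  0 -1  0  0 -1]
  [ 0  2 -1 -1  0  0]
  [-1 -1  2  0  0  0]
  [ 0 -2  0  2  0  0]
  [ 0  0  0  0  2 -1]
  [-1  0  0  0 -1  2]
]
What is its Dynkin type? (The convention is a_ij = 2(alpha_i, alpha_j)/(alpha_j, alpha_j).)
The matrix has rank 6 with 2's on the diagonal. Reading the off-diagonal entries as Dynkin edges (a single edge where a_ij = a_ji = -1; a double or triple edge where a_ij * a_ji = 2 or 3), the diagram is a chain of 6 nodes with a double edge at one end; the terminal node there is the unique long simple root (C_6). One simple-root ordering that puts it in standard form is (alpha_5, alpha_6, alpha_1, alpha_3, alpha_2, alpha_4). So the algebra is type C_6, i.e. sp(12).

C6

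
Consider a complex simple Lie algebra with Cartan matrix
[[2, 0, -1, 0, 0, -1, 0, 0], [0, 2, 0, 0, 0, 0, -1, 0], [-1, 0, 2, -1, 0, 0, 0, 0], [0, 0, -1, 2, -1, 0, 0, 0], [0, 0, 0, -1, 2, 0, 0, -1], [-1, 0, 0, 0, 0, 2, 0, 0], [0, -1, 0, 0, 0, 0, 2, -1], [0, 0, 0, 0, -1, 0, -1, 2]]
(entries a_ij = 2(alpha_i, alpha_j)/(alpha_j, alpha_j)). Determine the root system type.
The matrix has rank 8 with 2's on the diagonal. Reading the off-diagonal entries as Dynkin edges (a single edge where a_ij = a_ji = -1; a double or triple edge where a_ij * a_ji = 2 or 3), the diagram is a chain of 8 nodes with single edges (A_8). One simple-root ordering that puts it in standard form is (alpha_6, alpha_1, alpha_3, alpha_4, alpha_5, alpha_8, alpha_7, alpha_2). So the algebra is type A_8, i.e. sl(9).

A8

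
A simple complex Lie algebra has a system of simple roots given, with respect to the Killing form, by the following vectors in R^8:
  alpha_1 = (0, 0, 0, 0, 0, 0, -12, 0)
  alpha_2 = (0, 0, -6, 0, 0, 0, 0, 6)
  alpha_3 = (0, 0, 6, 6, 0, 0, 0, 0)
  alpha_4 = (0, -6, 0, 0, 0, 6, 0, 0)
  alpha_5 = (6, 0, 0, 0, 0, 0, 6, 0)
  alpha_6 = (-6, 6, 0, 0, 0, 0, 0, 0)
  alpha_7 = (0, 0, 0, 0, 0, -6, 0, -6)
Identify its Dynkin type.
Compute the Cartan integers a_ij = 2(alpha_i, alpha_j)/(alpha_j, alpha_j); the resulting 7x7 Cartan matrix is
[[2, 0, 0, 0, -2, 0, 0], [0, 2, -1, 0, 0, 0, -1], [0, -1, 2, 0, 0, 0, 0], [0, 0, 0, 2, 0, -1, -1], [-1, 0, 0, 0, 2, -1, 0], [0, 0, 0, -1, -1, 2, 0], [0, -1, 0, -1, 0, 0, 2]].
The roots have two lengths (squared-length ratio 2:1); the short ones are alpha_{2,3,4,5,6,7}. The associated Dynkin diagram is a chain of 7 nodes with a double edge at one end; the terminal node there is the unique long simple root (C_7), so the type is C_7 (the algebra sp(14)).

C7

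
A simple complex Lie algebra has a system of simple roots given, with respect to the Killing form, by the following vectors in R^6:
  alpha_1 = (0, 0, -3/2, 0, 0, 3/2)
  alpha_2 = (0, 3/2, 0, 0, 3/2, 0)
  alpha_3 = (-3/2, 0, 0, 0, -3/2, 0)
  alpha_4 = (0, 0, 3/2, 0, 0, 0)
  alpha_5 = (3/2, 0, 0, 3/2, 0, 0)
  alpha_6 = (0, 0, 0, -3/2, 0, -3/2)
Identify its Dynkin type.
B_6 (so(13))

Compute the Cartan integers a_ij = 2(alpha_i, alpha_j)/(alpha_j, alpha_j); the resulting 6x6 Cartan matrix is
[[2, 0, 0, -2, 0, -1], [0, 2, -1, 0, 0, 0], [0, -1, 2, 0, -1, 0], [-1, 0, 0, 2, 0, 0], [0, 0, -1, 0, 2, -1], [-1, 0, 0, 0, -1, 2]].
The roots have two lengths (squared-length ratio 2:1); the short ones are alpha_{4}. The associated Dynkin diagram is a chain of 6 nodes with a double edge at one end; the terminal node there is the unique short simple root (B_6), so the type is B_6 (the algebra so(13)).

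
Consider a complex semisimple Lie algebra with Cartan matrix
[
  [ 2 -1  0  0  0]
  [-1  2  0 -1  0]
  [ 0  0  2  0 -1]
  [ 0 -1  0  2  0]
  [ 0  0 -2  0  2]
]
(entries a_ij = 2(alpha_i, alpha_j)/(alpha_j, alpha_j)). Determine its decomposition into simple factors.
The diagram associated to this matrix has two connected components: the simple roots {alpha_1, alpha_2, alpha_4} form a chain of 3 nodes with single edges (A_3), and {alpha_3, alpha_5} form a chain of 2 nodes with a double edge at one end; the terminal node there is the unique short simple root (B_2). A semisimple Lie algebra decomposes uniquely as the direct sum of simple ideals, one per connected component of its Dynkin diagram, so g ≅ A_3 ⊕ B_2 (dimension 15 + 10 = 25).

A3 ⊕ B2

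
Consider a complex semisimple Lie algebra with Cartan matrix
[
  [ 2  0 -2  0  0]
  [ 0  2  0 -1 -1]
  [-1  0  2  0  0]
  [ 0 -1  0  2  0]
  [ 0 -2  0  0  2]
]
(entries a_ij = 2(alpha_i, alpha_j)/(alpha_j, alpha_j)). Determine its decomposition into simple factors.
The diagram associated to this matrix has two connected components: the simple roots {alpha_1, alpha_3} form a chain of 2 nodes with a double edge at one end; the terminal node there is the unique short simple root (B_2), and {alpha_2, alpha_4, alpha_5} form a chain of 3 nodes with a double edge at one end; the terminal node there is the unique long simple root (C_3). A semisimple Lie algebra decomposes uniquely as the direct sum of simple ideals, one per connected component of its Dynkin diagram, so g ≅ B_2 ⊕ C_3 (dimension 10 + 21 = 31).

B_2 + C_3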